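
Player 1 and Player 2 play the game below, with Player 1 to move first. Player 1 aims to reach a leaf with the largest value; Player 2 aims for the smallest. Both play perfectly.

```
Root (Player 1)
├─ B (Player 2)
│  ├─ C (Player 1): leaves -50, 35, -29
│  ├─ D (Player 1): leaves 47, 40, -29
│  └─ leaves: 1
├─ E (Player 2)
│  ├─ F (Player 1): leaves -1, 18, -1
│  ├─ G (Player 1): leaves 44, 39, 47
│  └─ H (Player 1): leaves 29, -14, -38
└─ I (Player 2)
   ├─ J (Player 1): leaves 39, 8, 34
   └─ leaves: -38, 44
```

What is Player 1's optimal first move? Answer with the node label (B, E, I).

E

C (Player 1): max(-50, 35, -29) = 35
D (Player 1): max(47, 40, -29) = 47
B (Player 2): min(35, 47, 1) = 1
F (Player 1): max(-1, 18, -1) = 18
G (Player 1): max(44, 39, 47) = 47
H (Player 1): max(29, -14, -38) = 29
E (Player 2): min(18, 47, 29) = 18
J (Player 1): max(39, 8, 34) = 39
I (Player 2): min(39, -38, 44) = -38
Root (Player 1): max(1, 18, -38) = 18
Player 1 picks the child with the highest value: E (value 18).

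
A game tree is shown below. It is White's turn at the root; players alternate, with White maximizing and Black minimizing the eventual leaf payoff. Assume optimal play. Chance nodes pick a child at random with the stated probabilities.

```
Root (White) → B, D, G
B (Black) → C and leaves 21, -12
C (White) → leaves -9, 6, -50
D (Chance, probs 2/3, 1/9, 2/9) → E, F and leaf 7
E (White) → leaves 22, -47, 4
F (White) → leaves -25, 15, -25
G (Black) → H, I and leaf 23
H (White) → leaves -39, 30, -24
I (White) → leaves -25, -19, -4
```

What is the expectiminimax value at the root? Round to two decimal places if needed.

17.89

C (White): max(-9, 6, -50) = 6
B (Black): min(6, 21, -12) = -12
E (White): max(22, -47, 4) = 22
F (White): max(-25, 15, -25) = 15
D (Chance): 2/3·22 + 1/9·15 + 2/9·7 = 17.89
H (White): max(-39, 30, -24) = 30
I (White): max(-25, -19, -4) = -4
G (Black): min(30, -4, 23) = -4
Root (White): max(-12, 17.89, -4) = 17.89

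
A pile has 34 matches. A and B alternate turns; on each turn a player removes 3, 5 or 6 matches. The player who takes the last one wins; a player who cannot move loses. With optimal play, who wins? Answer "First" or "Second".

First

Positions where the player to move wins (W) vs loses (L):
i:   0  1  2  3  4  5  6  7  8  9 10 11 12 13 14 15 16 17 18 19 20 21 22 23 24 25 26 27 28 29 30 31 32 33 34
     L  L  L  W  W  W  W  W  W  L  L  L  W  W  W  W  W  W  L  L  L  W  W  W  W  W  W  L  L  L  W  W  W  W  W
Position 34 is W, so the first player wins.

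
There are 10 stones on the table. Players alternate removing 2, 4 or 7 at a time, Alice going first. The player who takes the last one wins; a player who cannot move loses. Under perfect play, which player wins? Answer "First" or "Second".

First

i:   0  1  2  3  4  5  6  7  8  9 10
     L  L  W  W  W  W  L  W  W  L  W
Position 10 is W, so the first player wins.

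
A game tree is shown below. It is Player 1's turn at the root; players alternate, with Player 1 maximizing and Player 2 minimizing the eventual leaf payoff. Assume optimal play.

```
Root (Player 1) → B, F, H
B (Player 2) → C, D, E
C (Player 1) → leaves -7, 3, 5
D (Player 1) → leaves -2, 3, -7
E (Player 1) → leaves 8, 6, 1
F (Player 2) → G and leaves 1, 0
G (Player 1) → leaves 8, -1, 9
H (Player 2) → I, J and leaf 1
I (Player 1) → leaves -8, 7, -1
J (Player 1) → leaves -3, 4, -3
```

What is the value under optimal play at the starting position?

C (Player 1): max(-7, 3, 5) = 5
D (Player 1): max(-2, 3, -7) = 3
E (Player 1): max(8, 6, 1) = 8
B (Player 2): min(5, 3, 8) = 3
G (Player 1): max(8, -1, 9) = 9
F (Player 2): min(9, 1, 0) = 0
I (Player 1): max(-8, 7, -1) = 7
J (Player 1): max(-3, 4, -3) = 4
H (Player 2): min(7, 4, 1) = 1
Root (Player 1): max(3, 0, 1) = 3

3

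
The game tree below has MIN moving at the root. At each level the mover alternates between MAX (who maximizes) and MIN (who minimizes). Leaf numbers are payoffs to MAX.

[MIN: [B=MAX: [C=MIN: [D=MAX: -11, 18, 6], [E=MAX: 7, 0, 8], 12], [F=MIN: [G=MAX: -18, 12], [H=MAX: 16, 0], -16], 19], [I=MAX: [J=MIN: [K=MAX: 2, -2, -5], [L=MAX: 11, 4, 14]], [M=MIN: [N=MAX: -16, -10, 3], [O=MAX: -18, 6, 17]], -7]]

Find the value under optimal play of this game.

3

D (MAX): max(-11, 18, 6) = 18
E (MAX): max(7, 0, 8) = 8
C (MIN): min(18, 8, 12) = 8
G (MAX): max(-18, 12) = 12
H (MAX): max(16, 0) = 16
F (MIN): min(12, 16, -16) = -16
B (MAX): max(8, -16, 19) = 19
K (MAX): max(2, -2, -5) = 2
L (MAX): max(11, 4, 14) = 14
J (MIN): min(2, 14) = 2
N (MAX): max(-16, -10, 3) = 3
O (MAX): max(-18, 6, 17) = 17
M (MIN): min(3, 17) = 3
I (MAX): max(2, 3, -7) = 3
Root (MIN): min(19, 3) = 3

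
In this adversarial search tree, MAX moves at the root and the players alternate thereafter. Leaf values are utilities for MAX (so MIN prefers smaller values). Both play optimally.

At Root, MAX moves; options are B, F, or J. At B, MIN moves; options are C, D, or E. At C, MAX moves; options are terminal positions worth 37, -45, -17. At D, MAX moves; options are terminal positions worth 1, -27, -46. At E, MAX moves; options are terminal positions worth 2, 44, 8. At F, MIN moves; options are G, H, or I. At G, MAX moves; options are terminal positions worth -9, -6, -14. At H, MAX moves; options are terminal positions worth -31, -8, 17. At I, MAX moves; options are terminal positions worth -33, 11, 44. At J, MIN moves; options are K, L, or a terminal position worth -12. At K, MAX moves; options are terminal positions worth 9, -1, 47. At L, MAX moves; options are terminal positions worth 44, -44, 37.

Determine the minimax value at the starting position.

C (MAX): max(37, -45, -17) = 37
D (MAX): max(1, -27, -46) = 1
E (MAX): max(2, 44, 8) = 44
B (MIN): min(37, 1, 44) = 1
G (MAX): max(-9, -6, -14) = -6
H (MAX): max(-31, -8, 17) = 17
I (MAX): max(-33, 11, 44) = 44
F (MIN): min(-6, 17, 44) = -6
K (MAX): max(9, -1, 47) = 47
L (MAX): max(44, -44, 37) = 44
J (MIN): min(47, 44, -12) = -12
Root (MAX): max(1, -6, -12) = 1

1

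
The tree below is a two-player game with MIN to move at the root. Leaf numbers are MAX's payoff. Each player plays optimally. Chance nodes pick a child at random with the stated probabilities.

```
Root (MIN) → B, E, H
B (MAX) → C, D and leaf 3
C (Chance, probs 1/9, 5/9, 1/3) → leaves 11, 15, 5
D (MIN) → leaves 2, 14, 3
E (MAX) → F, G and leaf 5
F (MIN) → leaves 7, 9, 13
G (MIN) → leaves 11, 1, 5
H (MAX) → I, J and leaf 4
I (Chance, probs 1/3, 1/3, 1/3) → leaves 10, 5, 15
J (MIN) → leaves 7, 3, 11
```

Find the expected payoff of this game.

C (Chance): 1/9·11 + 5/9·15 + 1/3·5 = 11.22
D (MIN): min(2, 14, 3) = 2
B (MAX): max(11.22, 2, 3) = 11.22
F (MIN): min(7, 9, 13) = 7
G (MIN): min(11, 1, 5) = 1
E (MAX): max(7, 1, 5) = 7
I (Chance): 1/3·10 + 1/3·5 + 1/3·15 = 10
J (MIN): min(7, 3, 11) = 3
H (MAX): max(10, 3, 4) = 10
Root (MIN): min(11.22, 7, 10) = 7

7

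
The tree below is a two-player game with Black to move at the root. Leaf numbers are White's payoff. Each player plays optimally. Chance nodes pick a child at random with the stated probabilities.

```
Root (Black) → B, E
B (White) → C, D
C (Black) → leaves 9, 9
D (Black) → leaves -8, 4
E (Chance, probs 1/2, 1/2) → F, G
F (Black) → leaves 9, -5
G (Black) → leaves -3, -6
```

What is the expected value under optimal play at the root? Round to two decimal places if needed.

-5.5

C (Black): min(9, 9) = 9
D (Black): min(-8, 4) = -8
B (White): max(9, -8) = 9
F (Black): min(9, -5) = -5
G (Black): min(-3, -6) = -6
E (Chance): 1/2·-5 + 1/2·-6 = -5.5
Root (Black): min(9, -5.5) = -5.5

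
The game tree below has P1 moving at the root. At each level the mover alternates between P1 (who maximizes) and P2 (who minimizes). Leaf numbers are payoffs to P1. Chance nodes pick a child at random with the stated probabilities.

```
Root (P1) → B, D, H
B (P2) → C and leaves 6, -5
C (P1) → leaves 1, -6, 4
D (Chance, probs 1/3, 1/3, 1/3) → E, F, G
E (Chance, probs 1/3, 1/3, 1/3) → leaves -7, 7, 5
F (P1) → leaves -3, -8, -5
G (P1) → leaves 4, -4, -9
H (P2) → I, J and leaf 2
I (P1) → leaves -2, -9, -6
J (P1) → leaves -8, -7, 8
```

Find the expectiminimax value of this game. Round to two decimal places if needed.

C (P1): max(1, -6, 4) = 4
B (P2): min(4, 6, -5) = -5
E (Chance): 1/3·-7 + 1/3·7 + 1/3·5 = 1.67
F (P1): max(-3, -8, -5) = -3
G (P1): max(4, -4, -9) = 4
D (Chance): 1/3·1.67 + 1/3·-3 + 1/3·4 = 0.89
I (P1): max(-2, -9, -6) = -2
J (P1): max(-8, -7, 8) = 8
H (P2): min(-2, 8, 2) = -2
Root (P1): max(-5, 0.89, -2) = 0.89

0.89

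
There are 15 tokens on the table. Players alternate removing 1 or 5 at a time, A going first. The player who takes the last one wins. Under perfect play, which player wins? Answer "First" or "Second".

W/L table (W = player to move can force a win):
i:   0  1  2  3  4  5  6  7  8  9 10 11 12 13 14 15
     L  W  L  W  L  W  L  W  L  W  L  W  L  W  L  W
Position 15 is W, so the first player wins.

First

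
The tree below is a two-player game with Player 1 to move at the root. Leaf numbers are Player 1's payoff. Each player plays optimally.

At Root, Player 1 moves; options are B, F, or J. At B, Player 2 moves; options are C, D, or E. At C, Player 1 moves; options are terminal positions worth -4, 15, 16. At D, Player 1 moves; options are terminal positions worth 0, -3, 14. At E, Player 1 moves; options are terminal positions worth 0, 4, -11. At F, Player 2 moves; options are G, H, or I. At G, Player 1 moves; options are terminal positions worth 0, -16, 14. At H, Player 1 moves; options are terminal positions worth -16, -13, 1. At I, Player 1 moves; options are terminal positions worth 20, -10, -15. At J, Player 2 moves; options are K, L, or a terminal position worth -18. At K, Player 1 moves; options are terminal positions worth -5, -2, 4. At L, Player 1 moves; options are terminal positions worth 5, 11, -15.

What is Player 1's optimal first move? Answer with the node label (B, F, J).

C (Player 1): max(-4, 15, 16) = 16
D (Player 1): max(0, -3, 14) = 14
E (Player 1): max(0, 4, -11) = 4
B (Player 2): min(16, 14, 4) = 4
G (Player 1): max(0, -16, 14) = 14
H (Player 1): max(-16, -13, 1) = 1
I (Player 1): max(20, -10, -15) = 20
F (Player 2): min(14, 1, 20) = 1
K (Player 1): max(-5, -2, 4) = 4
L (Player 1): max(5, 11, -15) = 11
J (Player 2): min(4, 11, -18) = -18
Root (Player 1): max(4, 1, -18) = 4
Player 1 picks the child with the highest value: B (value 4).

B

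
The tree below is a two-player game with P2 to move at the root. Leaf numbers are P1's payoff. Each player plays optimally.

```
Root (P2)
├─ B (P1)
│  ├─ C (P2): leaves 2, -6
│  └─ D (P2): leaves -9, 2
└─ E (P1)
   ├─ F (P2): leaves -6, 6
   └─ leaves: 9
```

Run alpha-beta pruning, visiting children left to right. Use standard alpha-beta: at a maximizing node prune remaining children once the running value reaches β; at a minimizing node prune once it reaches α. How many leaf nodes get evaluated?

5

C [α=-∞,β=+∞]: v=-6
D [α=-6,β=+∞]: v=-9 after child 1 ≤ α → α-cutoff, skip 1
B [α=-∞,β=+∞]: v=-6
F [α=-∞,β=-6]: v=-6
E [α=-∞,β=-6]: v=-6 after child 1 ≥ β → β-cutoff, skip 1
Root [α=-∞,β=+∞]: v=-6
Leaves evaluated: 5 of 7.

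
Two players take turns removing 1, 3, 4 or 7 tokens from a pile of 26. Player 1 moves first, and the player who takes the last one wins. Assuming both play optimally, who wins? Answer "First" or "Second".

Second

Positions where the player to move wins (W) vs loses (L):
i:   0  1  2  3  4  5  6  7  8  9 10 11 12 13 14 15 16 17 18 19 20 21 22 23 24 25 26
     L  W  L  W  W  W  W  W  L  W  L  W  W  W  W  W  L  W  L  W  W  W  W  W  L  W  L
Position 26 is L, so the second player wins.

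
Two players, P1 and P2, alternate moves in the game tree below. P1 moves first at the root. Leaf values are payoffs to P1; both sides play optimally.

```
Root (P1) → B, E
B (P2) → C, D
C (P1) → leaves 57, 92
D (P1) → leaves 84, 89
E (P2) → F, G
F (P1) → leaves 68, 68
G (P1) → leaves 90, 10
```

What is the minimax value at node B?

C: max(57, 92) = 92
D: max(84, 89) = 89
B: min(92, 89) = 89

89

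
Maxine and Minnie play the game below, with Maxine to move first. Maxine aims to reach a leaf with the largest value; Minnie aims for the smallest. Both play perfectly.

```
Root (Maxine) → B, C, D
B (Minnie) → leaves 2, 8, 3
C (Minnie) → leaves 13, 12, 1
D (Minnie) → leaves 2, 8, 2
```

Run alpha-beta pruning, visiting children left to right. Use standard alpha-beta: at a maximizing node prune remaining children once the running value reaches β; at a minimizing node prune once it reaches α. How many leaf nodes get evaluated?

7

B [α=-∞,β=+∞]: v=2
C [α=2,β=+∞]: v=1
D [α=2,β=+∞]: v=2 after child 1 ≤ α → α-cutoff, skip 2
Root [α=-∞,β=+∞]: v=2
Leaves evaluated: 7 of 9.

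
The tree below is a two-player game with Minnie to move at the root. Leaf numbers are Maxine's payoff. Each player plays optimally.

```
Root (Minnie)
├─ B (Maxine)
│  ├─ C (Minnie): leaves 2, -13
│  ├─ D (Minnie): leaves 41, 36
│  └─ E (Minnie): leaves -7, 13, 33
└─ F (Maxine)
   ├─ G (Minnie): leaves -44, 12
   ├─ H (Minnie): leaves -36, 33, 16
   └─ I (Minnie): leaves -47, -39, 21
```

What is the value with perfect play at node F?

-36

G: min(-44, 12) = -44
H: min(-36, 33, 16) = -36
I: min(-47, -39, 21) = -47
F: max(-44, -36, -47) = -36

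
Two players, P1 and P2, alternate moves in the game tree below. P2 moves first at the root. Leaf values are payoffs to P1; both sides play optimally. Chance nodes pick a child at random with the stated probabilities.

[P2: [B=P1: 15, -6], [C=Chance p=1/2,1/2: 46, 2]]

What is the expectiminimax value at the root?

B (P1): max(15, -6) = 15
C (Chance): 1/2·46 + 1/2·2 = 24
Root (P2): min(15, 24) = 15

15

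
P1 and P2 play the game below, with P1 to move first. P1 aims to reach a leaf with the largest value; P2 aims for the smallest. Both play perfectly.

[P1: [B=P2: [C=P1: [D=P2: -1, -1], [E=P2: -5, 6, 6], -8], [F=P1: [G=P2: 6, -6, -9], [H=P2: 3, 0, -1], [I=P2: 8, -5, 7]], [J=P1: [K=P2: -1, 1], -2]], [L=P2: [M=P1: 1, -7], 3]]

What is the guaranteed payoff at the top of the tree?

1

D (P2): min(-1, -1) = -1
E (P2): min(-5, 6, 6) = -5
C (P1): max(-1, -5, -8) = -1
G (P2): min(6, -6, -9) = -9
H (P2): min(3, 0, -1) = -1
I (P2): min(8, -5, 7) = -5
F (P1): max(-9, -1, -5) = -1
K (P2): min(-1, 1) = -1
J (P1): max(-1, -2) = -1
B (P2): min(-1, -1, -1) = -1
M (P1): max(1, -7) = 1
L (P2): min(1, 3) = 1
Root (P1): max(-1, 1) = 1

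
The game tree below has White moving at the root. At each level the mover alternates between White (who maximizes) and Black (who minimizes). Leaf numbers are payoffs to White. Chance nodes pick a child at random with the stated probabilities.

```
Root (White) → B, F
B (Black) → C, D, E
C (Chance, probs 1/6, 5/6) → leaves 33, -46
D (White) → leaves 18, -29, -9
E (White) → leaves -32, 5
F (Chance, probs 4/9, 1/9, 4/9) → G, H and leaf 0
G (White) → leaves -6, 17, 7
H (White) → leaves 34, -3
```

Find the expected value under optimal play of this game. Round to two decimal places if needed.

11.33

C (Chance): 1/6·33 + 5/6·-46 = -32.83
D (White): max(18, -29, -9) = 18
E (White): max(-32, 5) = 5
B (Black): min(-32.83, 18, 5) = -32.83
G (White): max(-6, 17, 7) = 17
H (White): max(34, -3) = 34
F (Chance): 4/9·17 + 1/9·34 + 4/9·0 = 11.33
Root (White): max(-32.83, 11.33) = 11.33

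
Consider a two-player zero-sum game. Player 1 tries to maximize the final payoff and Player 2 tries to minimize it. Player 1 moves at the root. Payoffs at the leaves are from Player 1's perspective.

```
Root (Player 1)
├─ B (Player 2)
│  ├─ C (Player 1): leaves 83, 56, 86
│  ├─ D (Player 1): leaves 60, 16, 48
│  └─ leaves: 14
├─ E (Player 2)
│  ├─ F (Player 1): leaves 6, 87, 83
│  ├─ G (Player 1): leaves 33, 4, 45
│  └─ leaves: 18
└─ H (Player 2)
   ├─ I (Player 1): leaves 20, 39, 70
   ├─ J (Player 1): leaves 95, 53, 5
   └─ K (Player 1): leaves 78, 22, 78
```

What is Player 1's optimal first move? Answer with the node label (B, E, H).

C (Player 1): max(83, 56, 86) = 86
D (Player 1): max(60, 16, 48) = 60
B (Player 2): min(86, 60, 14) = 14
F (Player 1): max(6, 87, 83) = 87
G (Player 1): max(33, 4, 45) = 45
E (Player 2): min(87, 45, 18) = 18
I (Player 1): max(20, 39, 70) = 70
J (Player 1): max(95, 53, 5) = 95
K (Player 1): max(78, 22, 78) = 78
H (Player 2): min(70, 95, 78) = 70
Root (Player 1): max(14, 18, 70) = 70
Player 1 picks the child with the highest value: H (value 70).

H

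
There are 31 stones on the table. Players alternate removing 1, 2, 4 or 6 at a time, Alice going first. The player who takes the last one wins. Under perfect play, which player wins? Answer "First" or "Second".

Positions where the player to move wins (W) vs loses (L):
i:   0  1  2  3  4  5  6  7  8  9 10 11 12 13 14 15 16 17 18 19 20 21 22 23 24 25 26 27 28 29 30 31
     L  W  W  L  W  W  W  W  L  W  W  L  W  W  W  W  L  W  W  L  W  W  W  W  L  W  W  L  W  W  W  W
Position 31 is W, so the first player wins.

First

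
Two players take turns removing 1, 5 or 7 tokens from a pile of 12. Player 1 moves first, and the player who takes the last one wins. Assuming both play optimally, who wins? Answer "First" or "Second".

Second

Positions where the player to move wins (W) vs loses (L):
i:   0  1  2  3  4  5  6  7  8  9 10 11 12
     L  W  L  W  L  W  L  W  L  W  L  W  L
Position 12 is L, so the second player wins.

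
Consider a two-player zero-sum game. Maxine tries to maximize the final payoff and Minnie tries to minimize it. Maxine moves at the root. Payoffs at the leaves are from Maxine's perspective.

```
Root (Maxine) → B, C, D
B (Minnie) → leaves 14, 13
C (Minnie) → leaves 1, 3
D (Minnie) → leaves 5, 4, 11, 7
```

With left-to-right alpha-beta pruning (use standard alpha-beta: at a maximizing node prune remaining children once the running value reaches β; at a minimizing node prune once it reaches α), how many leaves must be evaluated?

4

B [α=-∞,β=+∞]: v=13
C [α=13,β=+∞]: v=1 after child 1 ≤ α → α-cutoff, skip 1
D [α=13,β=+∞]: v=5 after child 1 ≤ α → α-cutoff, skip 3
Root [α=-∞,β=+∞]: v=13
Leaves evaluated: 4 of 8.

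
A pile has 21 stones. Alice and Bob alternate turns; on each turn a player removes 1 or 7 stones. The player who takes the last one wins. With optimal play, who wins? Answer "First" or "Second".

First

Compute winning (W) and losing (L) positions by backward induction:
i:   0  1  2  3  4  5  6  7  8  9 10 11 12 13 14 15 16 17 18 19 20 21
     L  W  L  W  L  W  L  W  L  W  L  W  L  W  L  W  L  W  L  W  L  W
Position 21 is W, so the first player wins.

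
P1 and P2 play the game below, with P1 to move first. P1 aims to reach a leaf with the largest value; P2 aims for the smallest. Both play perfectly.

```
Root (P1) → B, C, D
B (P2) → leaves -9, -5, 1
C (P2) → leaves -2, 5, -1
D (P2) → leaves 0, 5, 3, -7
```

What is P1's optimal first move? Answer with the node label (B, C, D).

B (P2): min(-9, -5, 1) = -9
C (P2): min(-2, 5, -1) = -2
D (P2): min(0, 5, 3, -7) = -7
Root (P1): max(-9, -2, -7) = -2
P1 picks the child with the highest value: C (value -2).

C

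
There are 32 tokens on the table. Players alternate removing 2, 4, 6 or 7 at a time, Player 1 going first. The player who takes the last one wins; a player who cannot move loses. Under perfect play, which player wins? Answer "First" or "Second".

i:   0  1  2  3  4  5  6  7  8  9 10 11 12 13 14 15 16 17 18 19 20 21 22 23 24 25 26 27 28 29 30 31 32
     L  L  W  W  W  W  W  W  W  L  L  W  W  W  W  W  W  W  L  L  W  W  W  W  W  W  W  L  L  W  W  W  W
Position 32 is W, so the first player wins.

First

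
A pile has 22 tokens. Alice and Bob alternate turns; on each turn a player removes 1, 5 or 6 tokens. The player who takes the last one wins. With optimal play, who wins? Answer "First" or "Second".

Second

Positions where the player to move wins (W) vs loses (L):
i:   0  1  2  3  4  5  6  7  8  9 10 11 12 13 14 15 16 17 18 19 20 21 22
     L  W  L  W  L  W  W  W  W  W  W  L  W  L  W  L  W  W  W  W  W  W  L
Position 22 is L, so the second player wins.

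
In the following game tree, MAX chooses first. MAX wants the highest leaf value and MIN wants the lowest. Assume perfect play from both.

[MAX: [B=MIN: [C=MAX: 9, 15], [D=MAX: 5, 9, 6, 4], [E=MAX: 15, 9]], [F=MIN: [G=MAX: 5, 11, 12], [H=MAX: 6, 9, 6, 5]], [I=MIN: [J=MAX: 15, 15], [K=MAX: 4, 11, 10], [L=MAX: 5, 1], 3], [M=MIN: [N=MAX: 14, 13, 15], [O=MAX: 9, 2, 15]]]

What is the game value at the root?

C (MAX): max(9, 15) = 15
D (MAX): max(5, 9, 6, 4) = 9
E (MAX): max(15, 9) = 15
B (MIN): min(15, 9, 15) = 9
G (MAX): max(5, 11, 12) = 12
H (MAX): max(6, 9, 6, 5) = 9
F (MIN): min(12, 9) = 9
J (MAX): max(15, 15) = 15
K (MAX): max(4, 11, 10) = 11
L (MAX): max(5, 1) = 5
I (MIN): min(15, 11, 5, 3) = 3
N (MAX): max(14, 13, 15) = 15
O (MAX): max(9, 2, 15) = 15
M (MIN): min(15, 15) = 15
Root (MAX): max(9, 9, 3, 15) = 15

15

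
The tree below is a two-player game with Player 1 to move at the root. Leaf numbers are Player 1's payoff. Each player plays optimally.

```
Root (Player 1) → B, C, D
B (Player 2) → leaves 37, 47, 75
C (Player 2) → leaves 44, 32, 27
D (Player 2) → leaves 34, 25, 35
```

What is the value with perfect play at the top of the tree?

B (Player 2): min(37, 47, 75) = 37
C (Player 2): min(44, 32, 27) = 27
D (Player 2): min(34, 25, 35) = 25
Root (Player 1): max(37, 27, 25) = 37

37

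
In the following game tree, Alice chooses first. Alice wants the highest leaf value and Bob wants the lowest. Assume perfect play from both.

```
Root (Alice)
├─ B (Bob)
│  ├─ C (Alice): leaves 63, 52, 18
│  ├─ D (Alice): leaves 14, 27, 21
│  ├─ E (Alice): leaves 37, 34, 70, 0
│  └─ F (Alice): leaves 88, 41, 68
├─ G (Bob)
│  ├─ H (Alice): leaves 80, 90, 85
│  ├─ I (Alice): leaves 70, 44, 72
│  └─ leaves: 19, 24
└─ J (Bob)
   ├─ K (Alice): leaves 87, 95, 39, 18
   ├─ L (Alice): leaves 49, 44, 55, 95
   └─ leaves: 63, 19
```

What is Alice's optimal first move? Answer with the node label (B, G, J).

B

C (Alice): max(63, 52, 18) = 63
D (Alice): max(14, 27, 21) = 27
E (Alice): max(37, 34, 70, 0) = 70
F (Alice): max(88, 41, 68) = 88
B (Bob): min(63, 27, 70, 88) = 27
H (Alice): max(80, 90, 85) = 90
I (Alice): max(70, 44, 72) = 72
G (Bob): min(90, 72, 19, 24) = 19
K (Alice): max(87, 95, 39, 18) = 95
L (Alice): max(49, 44, 55, 95) = 95
J (Bob): min(95, 95, 63, 19) = 19
Root (Alice): max(27, 19, 19) = 27
Alice picks the child with the highest value: B (value 27).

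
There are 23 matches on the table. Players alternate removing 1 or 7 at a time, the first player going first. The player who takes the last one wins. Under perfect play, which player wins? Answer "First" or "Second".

First

Positions where the player to move wins (W) vs loses (L):
i:   0  1  2  3  4  5  6  7  8  9 10 11 12 13 14 15 16 17 18 19 20 21 22 23
     L  W  L  W  L  W  L  W  L  W  L  W  L  W  L  W  L  W  L  W  L  W  L  W
Position 23 is W, so the first player wins.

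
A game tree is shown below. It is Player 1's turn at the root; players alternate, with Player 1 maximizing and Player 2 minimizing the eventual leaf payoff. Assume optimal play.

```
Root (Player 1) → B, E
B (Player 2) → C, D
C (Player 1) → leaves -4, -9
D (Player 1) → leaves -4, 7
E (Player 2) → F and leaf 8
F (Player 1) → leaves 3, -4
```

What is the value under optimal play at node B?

C: max(-4, -9) = -4
D: max(-4, 7) = 7
B: min(-4, 7) = -4

-4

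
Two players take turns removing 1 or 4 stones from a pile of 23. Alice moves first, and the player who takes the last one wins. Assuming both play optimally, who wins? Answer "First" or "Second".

First

Positions where the player to move wins (W) vs loses (L):
i:   0  1  2  3  4  5  6  7  8  9 10 11 12 13 14 15 16 17 18 19 20 21 22 23
     L  W  L  W  W  L  W  L  W  W  L  W  L  W  W  L  W  L  W  W  L  W  L  W
Position 23 is W, so the first player wins.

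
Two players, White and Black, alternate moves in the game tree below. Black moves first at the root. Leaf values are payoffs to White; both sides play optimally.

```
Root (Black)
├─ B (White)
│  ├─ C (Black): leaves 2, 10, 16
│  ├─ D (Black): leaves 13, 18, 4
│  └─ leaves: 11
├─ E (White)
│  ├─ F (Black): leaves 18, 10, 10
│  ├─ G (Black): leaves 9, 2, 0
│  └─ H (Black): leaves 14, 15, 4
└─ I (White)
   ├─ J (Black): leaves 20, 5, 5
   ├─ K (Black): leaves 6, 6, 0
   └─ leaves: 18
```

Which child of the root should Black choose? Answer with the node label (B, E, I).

C (Black): min(2, 10, 16) = 2
D (Black): min(13, 18, 4) = 4
B (White): max(2, 4, 11) = 11
F (Black): min(18, 10, 10) = 10
G (Black): min(9, 2, 0) = 0
H (Black): min(14, 15, 4) = 4
E (White): max(10, 0, 4) = 10
J (Black): min(20, 5, 5) = 5
K (Black): min(6, 6, 0) = 0
I (White): max(5, 0, 18) = 18
Root (Black): min(11, 10, 18) = 10
Black picks the child with the lowest value: E (value 10).

E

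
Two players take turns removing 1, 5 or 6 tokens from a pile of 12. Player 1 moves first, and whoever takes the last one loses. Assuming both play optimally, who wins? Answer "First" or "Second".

Second

Mark each pile size as W (mover wins) or L (mover loses):
i:   0  1  2  3  4  5  6  7  8  9 10 11 12
     W  L  W  L  W  L  W  W  W  W  W  W  L
Position 12 is L, so the second player wins.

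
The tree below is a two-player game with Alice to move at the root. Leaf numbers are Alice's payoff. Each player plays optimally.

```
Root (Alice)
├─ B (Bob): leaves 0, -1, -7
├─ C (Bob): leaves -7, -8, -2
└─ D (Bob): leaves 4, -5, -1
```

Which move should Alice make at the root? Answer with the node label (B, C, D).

D

B (Bob): min(0, -1, -7) = -7
C (Bob): min(-7, -8, -2) = -8
D (Bob): min(4, -5, -1) = -5
Root (Alice): max(-7, -8, -5) = -5
Alice picks the child with the highest value: D (value -5).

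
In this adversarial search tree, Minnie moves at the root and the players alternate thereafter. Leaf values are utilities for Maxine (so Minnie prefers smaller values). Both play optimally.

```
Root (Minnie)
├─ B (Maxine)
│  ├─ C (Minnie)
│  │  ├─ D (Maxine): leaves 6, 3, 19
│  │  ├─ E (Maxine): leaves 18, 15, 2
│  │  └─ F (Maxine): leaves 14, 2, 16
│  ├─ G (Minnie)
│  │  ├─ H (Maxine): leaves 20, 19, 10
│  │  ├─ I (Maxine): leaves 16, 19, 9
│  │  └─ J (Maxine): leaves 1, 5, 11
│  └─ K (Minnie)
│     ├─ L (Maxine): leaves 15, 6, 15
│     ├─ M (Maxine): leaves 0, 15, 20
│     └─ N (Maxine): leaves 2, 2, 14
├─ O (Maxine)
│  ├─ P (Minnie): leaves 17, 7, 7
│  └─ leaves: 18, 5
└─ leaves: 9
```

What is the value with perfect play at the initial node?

D (Maxine): max(6, 3, 19) = 19
E (Maxine): max(18, 15, 2) = 18
F (Maxine): max(14, 2, 16) = 16
C (Minnie): min(19, 18, 16) = 16
H (Maxine): max(20, 19, 10) = 20
I (Maxine): max(16, 19, 9) = 19
J (Maxine): max(1, 5, 11) = 11
G (Minnie): min(20, 19, 11) = 11
L (Maxine): max(15, 6, 15) = 15
M (Maxine): max(0, 15, 20) = 20
N (Maxine): max(2, 2, 14) = 14
K (Minnie): min(15, 20, 14) = 14
B (Maxine): max(16, 11, 14) = 16
P (Minnie): min(17, 7, 7) = 7
O (Maxine): max(7, 18, 5) = 18
Root (Minnie): min(16, 18, 9) = 9

9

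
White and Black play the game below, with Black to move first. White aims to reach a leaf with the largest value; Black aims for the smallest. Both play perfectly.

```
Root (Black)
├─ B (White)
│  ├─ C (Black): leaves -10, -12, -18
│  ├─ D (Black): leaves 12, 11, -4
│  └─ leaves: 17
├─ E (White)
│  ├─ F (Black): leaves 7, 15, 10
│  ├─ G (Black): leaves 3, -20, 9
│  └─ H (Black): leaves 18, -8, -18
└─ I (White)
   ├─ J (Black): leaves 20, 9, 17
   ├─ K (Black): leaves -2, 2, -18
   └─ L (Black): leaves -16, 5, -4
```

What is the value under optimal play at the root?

7

C (Black): min(-10, -12, -18) = -18
D (Black): min(12, 11, -4) = -4
B (White): max(-18, -4, 17) = 17
F (Black): min(7, 15, 10) = 7
G (Black): min(3, -20, 9) = -20
H (Black): min(18, -8, -18) = -18
E (White): max(7, -20, -18) = 7
J (Black): min(20, 9, 17) = 9
K (Black): min(-2, 2, -18) = -18
L (Black): min(-16, 5, -4) = -16
I (White): max(9, -18, -16) = 9
Root (Black): min(17, 7, 9) = 7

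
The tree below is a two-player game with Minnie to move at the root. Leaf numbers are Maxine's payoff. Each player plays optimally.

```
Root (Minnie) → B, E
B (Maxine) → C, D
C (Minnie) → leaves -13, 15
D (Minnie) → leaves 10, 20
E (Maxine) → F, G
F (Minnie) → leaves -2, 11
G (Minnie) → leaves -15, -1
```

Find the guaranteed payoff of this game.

C (Minnie): min(-13, 15) = -13
D (Minnie): min(10, 20) = 10
B (Maxine): max(-13, 10) = 10
F (Minnie): min(-2, 11) = -2
G (Minnie): min(-15, -1) = -15
E (Maxine): max(-2, -15) = -2
Root (Minnie): min(10, -2) = -2

-2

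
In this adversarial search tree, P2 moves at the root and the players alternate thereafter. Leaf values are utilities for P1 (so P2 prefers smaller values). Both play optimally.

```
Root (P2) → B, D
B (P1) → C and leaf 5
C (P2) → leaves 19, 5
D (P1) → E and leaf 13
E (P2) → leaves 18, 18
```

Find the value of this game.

5

C (P2): min(19, 5) = 5
B (P1): max(5, 5) = 5
E (P2): min(18, 18) = 18
D (P1): max(18, 13) = 18
Root (P2): min(5, 18) = 5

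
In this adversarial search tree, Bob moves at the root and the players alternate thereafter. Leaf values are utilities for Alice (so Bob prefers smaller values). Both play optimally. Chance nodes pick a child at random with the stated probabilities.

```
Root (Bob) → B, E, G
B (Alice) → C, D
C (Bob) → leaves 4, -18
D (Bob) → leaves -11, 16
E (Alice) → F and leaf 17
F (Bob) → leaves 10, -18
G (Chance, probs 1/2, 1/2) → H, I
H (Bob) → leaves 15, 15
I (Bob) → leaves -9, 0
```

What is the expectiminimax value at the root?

-11

C (Bob): min(4, -18) = -18
D (Bob): min(-11, 16) = -11
B (Alice): max(-18, -11) = -11
F (Bob): min(10, -18) = -18
E (Alice): max(-18, 17) = 17
H (Bob): min(15, 15) = 15
I (Bob): min(-9, 0) = -9
G (Chance): 1/2·15 + 1/2·-9 = 3
Root (Bob): min(-11, 17, 3) = -11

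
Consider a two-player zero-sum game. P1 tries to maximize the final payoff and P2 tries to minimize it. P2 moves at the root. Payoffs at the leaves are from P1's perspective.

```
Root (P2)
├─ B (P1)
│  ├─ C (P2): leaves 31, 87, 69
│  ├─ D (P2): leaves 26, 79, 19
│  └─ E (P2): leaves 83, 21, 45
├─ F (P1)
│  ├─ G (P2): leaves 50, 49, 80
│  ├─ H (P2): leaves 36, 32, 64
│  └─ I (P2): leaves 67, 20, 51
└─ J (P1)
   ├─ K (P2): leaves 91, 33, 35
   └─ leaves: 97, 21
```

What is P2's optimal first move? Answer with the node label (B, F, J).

B

C (P2): min(31, 87, 69) = 31
D (P2): min(26, 79, 19) = 19
E (P2): min(83, 21, 45) = 21
B (P1): max(31, 19, 21) = 31
G (P2): min(50, 49, 80) = 49
H (P2): min(36, 32, 64) = 32
I (P2): min(67, 20, 51) = 20
F (P1): max(49, 32, 20) = 49
K (P2): min(91, 33, 35) = 33
J (P1): max(33, 97, 21) = 97
Root (P2): min(31, 49, 97) = 31
P2 picks the child with the lowest value: B (value 31).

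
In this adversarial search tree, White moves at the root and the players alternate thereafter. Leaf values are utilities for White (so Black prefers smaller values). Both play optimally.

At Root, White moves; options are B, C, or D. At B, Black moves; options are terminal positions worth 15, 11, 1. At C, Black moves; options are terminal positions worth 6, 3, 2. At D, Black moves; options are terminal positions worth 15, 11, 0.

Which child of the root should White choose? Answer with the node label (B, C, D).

B (Black): min(15, 11, 1) = 1
C (Black): min(6, 3, 2) = 2
D (Black): min(15, 11, 0) = 0
Root (White): max(1, 2, 0) = 2
White picks the child with the highest value: C (value 2).

C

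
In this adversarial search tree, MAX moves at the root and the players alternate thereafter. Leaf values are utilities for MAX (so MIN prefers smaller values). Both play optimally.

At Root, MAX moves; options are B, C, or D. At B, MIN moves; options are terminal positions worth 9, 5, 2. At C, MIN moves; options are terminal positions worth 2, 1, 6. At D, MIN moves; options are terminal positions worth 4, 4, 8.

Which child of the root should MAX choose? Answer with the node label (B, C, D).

B (MIN): min(9, 5, 2) = 2
C (MIN): min(2, 1, 6) = 1
D (MIN): min(4, 4, 8) = 4
Root (MAX): max(2, 1, 4) = 4
MAX picks the child with the highest value: D (value 4).

D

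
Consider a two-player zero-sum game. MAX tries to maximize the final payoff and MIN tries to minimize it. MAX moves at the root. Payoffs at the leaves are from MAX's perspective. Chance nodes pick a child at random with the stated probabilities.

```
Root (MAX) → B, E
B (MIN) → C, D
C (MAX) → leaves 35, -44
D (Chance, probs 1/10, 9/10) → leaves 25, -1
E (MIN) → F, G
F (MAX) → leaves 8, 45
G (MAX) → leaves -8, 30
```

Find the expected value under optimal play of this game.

30

C (MAX): max(35, -44) = 35
D (Chance): 1/10·25 + 9/10·-1 = 1.6
B (MIN): min(35, 1.6) = 1.6
F (MAX): max(8, 45) = 45
G (MAX): max(-8, 30) = 30
E (MIN): min(45, 30) = 30
Root (MAX): max(1.6, 30) = 30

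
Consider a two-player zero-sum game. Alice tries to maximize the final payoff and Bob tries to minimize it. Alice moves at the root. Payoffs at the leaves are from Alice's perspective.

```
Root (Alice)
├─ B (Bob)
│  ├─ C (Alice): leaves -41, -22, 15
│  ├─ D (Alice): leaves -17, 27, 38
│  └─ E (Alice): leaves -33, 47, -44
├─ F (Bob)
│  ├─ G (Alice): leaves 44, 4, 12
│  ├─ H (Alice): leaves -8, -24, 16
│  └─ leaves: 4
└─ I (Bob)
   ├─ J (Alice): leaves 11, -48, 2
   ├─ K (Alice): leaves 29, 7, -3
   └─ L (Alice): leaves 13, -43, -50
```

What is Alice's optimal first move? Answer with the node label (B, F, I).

C (Alice): max(-41, -22, 15) = 15
D (Alice): max(-17, 27, 38) = 38
E (Alice): max(-33, 47, -44) = 47
B (Bob): min(15, 38, 47) = 15
G (Alice): max(44, 4, 12) = 44
H (Alice): max(-8, -24, 16) = 16
F (Bob): min(44, 16, 4) = 4
J (Alice): max(11, -48, 2) = 11
K (Alice): max(29, 7, -3) = 29
L (Alice): max(13, -43, -50) = 13
I (Bob): min(11, 29, 13) = 11
Root (Alice): max(15, 4, 11) = 15
Alice picks the child with the highest value: B (value 15).

B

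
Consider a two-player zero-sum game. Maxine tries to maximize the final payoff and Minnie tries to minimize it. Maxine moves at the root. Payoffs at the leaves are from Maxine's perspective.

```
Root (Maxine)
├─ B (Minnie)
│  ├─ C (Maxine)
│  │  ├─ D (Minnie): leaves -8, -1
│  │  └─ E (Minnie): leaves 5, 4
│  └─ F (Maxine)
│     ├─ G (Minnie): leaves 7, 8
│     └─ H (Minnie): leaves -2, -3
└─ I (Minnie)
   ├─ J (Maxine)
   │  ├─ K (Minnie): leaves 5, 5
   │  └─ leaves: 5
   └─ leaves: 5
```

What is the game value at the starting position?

5

D (Minnie): min(-8, -1) = -8
E (Minnie): min(5, 4) = 4
C (Maxine): max(-8, 4) = 4
G (Minnie): min(7, 8) = 7
H (Minnie): min(-2, -3) = -3
F (Maxine): max(7, -3) = 7
B (Minnie): min(4, 7) = 4
K (Minnie): min(5, 5) = 5
J (Maxine): max(5, 5) = 5
I (Minnie): min(5, 5) = 5
Root (Maxine): max(4, 5) = 5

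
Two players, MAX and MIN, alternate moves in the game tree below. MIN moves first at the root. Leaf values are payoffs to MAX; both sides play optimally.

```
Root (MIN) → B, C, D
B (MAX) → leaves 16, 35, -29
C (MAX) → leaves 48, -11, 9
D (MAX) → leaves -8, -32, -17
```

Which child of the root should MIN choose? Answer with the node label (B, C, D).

B (MAX): max(16, 35, -29) = 35
C (MAX): max(48, -11, 9) = 48
D (MAX): max(-8, -32, -17) = -8
Root (MIN): min(35, 48, -8) = -8
MIN picks the child with the lowest value: D (value -8).

D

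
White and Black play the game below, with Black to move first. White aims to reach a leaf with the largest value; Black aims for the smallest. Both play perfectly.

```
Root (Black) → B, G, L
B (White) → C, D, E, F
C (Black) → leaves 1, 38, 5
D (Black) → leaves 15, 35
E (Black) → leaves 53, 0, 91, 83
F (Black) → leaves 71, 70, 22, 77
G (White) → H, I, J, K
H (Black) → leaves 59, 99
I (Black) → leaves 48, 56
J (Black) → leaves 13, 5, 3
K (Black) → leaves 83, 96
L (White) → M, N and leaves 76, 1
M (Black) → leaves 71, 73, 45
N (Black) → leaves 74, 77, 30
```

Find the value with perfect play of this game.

C (Black): min(1, 38, 5) = 1
D (Black): min(15, 35) = 15
E (Black): min(53, 0, 91, 83) = 0
F (Black): min(71, 70, 22, 77) = 22
B (White): max(1, 15, 0, 22) = 22
H (Black): min(59, 99) = 59
I (Black): min(48, 56) = 48
J (Black): min(13, 5, 3) = 3
K (Black): min(83, 96) = 83
G (White): max(59, 48, 3, 83) = 83
M (Black): min(71, 73, 45) = 45
N (Black): min(74, 77, 30) = 30
L (White): max(45, 30, 76, 1) = 76
Root (Black): min(22, 83, 76) = 22

22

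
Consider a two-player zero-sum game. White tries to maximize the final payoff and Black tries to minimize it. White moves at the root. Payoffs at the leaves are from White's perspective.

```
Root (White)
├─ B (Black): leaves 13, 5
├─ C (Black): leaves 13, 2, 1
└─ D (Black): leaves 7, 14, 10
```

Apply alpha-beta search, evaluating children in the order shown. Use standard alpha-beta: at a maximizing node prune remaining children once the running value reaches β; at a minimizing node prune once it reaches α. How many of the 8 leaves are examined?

7

B [α=-∞,β=+∞]: v=5
C [α=5,β=+∞]: v=2 after child 2 ≤ α → α-cutoff, skip 1
D [α=5,β=+∞]: v=7
Root [α=-∞,β=+∞]: v=7
Leaves evaluated: 7 of 8.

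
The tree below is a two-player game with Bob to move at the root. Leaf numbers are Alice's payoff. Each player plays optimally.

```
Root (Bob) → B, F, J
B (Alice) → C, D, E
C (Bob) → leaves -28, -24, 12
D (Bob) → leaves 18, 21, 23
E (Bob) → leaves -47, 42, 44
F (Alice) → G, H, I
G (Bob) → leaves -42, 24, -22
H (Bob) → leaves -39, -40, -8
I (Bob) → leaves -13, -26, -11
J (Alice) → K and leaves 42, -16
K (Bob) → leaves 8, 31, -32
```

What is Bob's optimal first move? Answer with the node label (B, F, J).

F

C (Bob): min(-28, -24, 12) = -28
D (Bob): min(18, 21, 23) = 18
E (Bob): min(-47, 42, 44) = -47
B (Alice): max(-28, 18, -47) = 18
G (Bob): min(-42, 24, -22) = -42
H (Bob): min(-39, -40, -8) = -40
I (Bob): min(-13, -26, -11) = -26
F (Alice): max(-42, -40, -26) = -26
K (Bob): min(8, 31, -32) = -32
J (Alice): max(-32, 42, -16) = 42
Root (Bob): min(18, -26, 42) = -26
Bob picks the child with the lowest value: F (value -26).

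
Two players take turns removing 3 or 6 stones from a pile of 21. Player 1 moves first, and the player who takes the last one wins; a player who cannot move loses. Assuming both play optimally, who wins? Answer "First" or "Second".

W/L table (W = player to move can force a win):
i:   0  1  2  3  4  5  6  7  8  9 10 11 12 13 14 15 16 17 18 19 20 21
     L  L  L  W  W  W  W  W  W  L  L  L  W  W  W  W  W  W  L  L  L  W
Position 21 is W, so the first player wins.

First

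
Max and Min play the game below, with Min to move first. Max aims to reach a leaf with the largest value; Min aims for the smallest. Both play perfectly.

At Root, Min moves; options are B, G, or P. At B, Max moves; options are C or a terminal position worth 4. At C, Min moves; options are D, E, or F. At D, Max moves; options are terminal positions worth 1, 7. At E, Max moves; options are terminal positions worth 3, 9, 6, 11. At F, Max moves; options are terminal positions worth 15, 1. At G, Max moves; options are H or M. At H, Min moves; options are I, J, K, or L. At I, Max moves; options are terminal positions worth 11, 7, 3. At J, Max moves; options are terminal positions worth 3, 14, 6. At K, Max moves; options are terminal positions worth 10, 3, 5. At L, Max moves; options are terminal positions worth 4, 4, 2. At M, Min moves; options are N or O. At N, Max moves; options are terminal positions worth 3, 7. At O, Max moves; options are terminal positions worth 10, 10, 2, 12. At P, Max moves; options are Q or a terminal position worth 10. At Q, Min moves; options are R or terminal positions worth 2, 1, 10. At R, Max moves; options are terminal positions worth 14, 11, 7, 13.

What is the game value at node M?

7

N: max(3, 7) = 7
O: max(10, 10, 2, 12) = 12
M: min(7, 12) = 7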